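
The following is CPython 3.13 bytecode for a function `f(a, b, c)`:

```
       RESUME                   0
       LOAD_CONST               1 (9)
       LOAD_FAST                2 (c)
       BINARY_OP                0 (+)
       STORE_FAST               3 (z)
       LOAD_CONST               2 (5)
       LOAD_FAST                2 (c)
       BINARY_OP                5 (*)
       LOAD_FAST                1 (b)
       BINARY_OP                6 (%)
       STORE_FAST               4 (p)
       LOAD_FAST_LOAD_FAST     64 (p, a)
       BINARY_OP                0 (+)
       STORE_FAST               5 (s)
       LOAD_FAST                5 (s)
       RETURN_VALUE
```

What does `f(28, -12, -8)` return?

24

LOAD_CONST → push 9. Stack: [9]
LOAD_FAST c → push -8. Stack: [9, -8]
BINARY_OP + → 9 + -8 = 1. Stack: [1]
STORE_FAST z → z=1. Stack: []
LOAD_CONST → push 5. Stack: [5]
LOAD_FAST c → push -8. Stack: [5, -8]
BINARY_OP * → 5 * -8 = -40. Stack: [-40]
LOAD_FAST b → push -12. Stack: [-40, -12]
BINARY_OP % → -40 % -12 = -4. Stack: [-4]
STORE_FAST p → p=-4. Stack: []
LOAD_FAST_LOAD_FAST p,a → push -4,28. Stack: [-4, 28]
BINARY_OP + → -4 + 28 = 24. Stack: [24]
STORE_FAST s → s=24. Stack: []
LOAD_FAST s → push 24. Stack: [24]
RETURN_VALUE → return 24.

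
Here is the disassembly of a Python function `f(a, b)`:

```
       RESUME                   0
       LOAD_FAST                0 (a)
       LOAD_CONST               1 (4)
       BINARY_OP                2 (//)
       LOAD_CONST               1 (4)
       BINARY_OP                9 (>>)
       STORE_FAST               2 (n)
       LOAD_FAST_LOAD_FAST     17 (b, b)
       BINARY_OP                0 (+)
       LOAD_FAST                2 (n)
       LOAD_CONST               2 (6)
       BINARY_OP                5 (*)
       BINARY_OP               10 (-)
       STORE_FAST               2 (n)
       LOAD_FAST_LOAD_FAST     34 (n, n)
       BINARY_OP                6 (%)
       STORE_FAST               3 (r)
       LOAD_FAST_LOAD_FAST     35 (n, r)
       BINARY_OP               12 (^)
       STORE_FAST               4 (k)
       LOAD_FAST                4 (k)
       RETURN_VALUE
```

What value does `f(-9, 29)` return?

64

LOAD_FAST a → push -9. Stack: [-9]
LOAD_CONST → push 4. Stack: [-9, 4]
BINARY_OP // → -9 // 4 = -3. Stack: [-3]
LOAD_CONST → push 4. Stack: [-3, 4]
BINARY_OP >> → -3 >> 4 = -1. Stack: [-1]
STORE_FAST n → n=-1. Stack: []
LOAD_FAST_LOAD_FAST b,b → push 29,29. Stack: [29, 29]
BINARY_OP + → 29 + 29 = 58. Stack: [58]
LOAD_FAST n → push -1. Stack: [58, -1]
LOAD_CONST → push 6. Stack: [58, -1, 6]
BINARY_OP * → -1 * 6 = -6. Stack: [58, -6]
BINARY_OP - → 58 - -6 = 64. Stack: [64]
STORE_FAST n → n=64. Stack: []
LOAD_FAST_LOAD_FAST n,n → push 64,64. Stack: [64, 64]
BINARY_OP % → 64 % 64 = 0. Stack: [0]
STORE_FAST r → r=0. Stack: []
LOAD_FAST_LOAD_FAST n,r → push 64,0. Stack: [64, 0]
BINARY_OP ^ → 64 ^ 0 = 64. Stack: [64]
STORE_FAST k → k=64. Stack: []
LOAD_FAST k → push 64. Stack: [64]
RETURN_VALUE → return 64.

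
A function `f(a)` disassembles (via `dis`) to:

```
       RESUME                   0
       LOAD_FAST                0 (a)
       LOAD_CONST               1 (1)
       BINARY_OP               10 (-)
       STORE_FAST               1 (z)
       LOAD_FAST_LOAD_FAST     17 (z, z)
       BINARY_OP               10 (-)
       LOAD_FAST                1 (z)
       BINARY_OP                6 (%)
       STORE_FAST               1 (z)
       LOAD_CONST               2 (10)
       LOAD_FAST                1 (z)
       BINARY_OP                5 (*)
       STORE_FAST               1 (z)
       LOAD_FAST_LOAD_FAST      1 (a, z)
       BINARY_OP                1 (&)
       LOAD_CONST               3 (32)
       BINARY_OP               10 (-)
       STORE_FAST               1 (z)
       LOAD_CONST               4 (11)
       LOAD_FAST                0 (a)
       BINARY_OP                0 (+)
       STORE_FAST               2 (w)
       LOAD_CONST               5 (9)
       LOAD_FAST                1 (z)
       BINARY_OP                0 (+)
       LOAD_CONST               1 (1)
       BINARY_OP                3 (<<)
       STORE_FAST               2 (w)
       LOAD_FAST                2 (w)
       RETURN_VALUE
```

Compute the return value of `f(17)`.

LOAD_FAST a → push 17. Stack: [17]
LOAD_CONST → push 1. Stack: [17, 1]
BINARY_OP - → 17 - 1 = 16. Stack: [16]
STORE_FAST z → z=16. Stack: []
LOAD_FAST_LOAD_FAST z,z → push 16,16. Stack: [16, 16]
BINARY_OP - → 16 - 16 = 0. Stack: [0]
LOAD_FAST z → push 16. Stack: [0, 16]
BINARY_OP % → 0 % 16 = 0. Stack: [0]
STORE_FAST z → z=0. Stack: []
LOAD_CONST → push 10. Stack: [10]
LOAD_FAST z → push 0. Stack: [10, 0]
BINARY_OP * → 10 * 0 = 0. Stack: [0]
STORE_FAST z → z=0. Stack: []
LOAD_FAST_LOAD_FAST a,z → push 17,0. Stack: [17, 0]
BINARY_OP & → 17 & 0 = 0. Stack: [0]
LOAD_CONST → push 32. Stack: [0, 32]
BINARY_OP - → 0 - 32 = -32. Stack: [-32]
STORE_FAST z → z=-32. Stack: []
LOAD_CONST → push 11. Stack: [11]
LOAD_FAST a → push 17. Stack: [11, 17]
BINARY_OP + → 11 + 17 = 28. Stack: [28]
STORE_FAST w → w=28. Stack: []
LOAD_CONST → push 9. Stack: [9]
LOAD_FAST z → push -32. Stack: [9, -32]
BINARY_OP + → 9 + -32 = -23. Stack: [-23]
LOAD_CONST → push 1. Stack: [-23, 1]
BINARY_OP << → -23 << 1 = -46. Stack: [-46]
STORE_FAST w → w=-46. Stack: []
LOAD_FAST w → push -46. Stack: [-46]
RETURN_VALUE → return -46.

-46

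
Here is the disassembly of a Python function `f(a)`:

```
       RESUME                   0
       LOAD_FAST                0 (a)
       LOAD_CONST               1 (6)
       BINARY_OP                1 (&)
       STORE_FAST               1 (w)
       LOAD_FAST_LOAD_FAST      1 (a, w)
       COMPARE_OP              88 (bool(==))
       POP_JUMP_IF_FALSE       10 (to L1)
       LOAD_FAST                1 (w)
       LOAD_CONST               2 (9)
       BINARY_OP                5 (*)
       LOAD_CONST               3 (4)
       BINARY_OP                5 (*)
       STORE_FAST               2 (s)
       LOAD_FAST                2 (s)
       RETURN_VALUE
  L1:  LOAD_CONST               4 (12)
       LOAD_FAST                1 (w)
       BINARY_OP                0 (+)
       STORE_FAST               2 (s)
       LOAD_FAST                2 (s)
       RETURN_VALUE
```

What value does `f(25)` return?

LOAD_FAST a → push 25. Stack: [25]
LOAD_CONST → push 6. Stack: [25, 6]
BINARY_OP & → 25 & 6 = 0. Stack: [0]
STORE_FAST w → w=0. Stack: []
LOAD_FAST_LOAD_FAST a,w → push 25,0. Stack: [25, 0]
COMPARE_OP bool(==) → 25 vs 0 = False. Stack: [False]
POP_JUMP_IF_FALSE → pop False; jump. Stack: []
LOAD_CONST → push 12. Stack: [12]
LOAD_FAST w → push 0. Stack: [12, 0]
BINARY_OP + → 12 + 0 = 12. Stack: [12]
STORE_FAST s → s=12. Stack: []
LOAD_FAST s → push 12. Stack: [12]
RETURN_VALUE → return 12.

12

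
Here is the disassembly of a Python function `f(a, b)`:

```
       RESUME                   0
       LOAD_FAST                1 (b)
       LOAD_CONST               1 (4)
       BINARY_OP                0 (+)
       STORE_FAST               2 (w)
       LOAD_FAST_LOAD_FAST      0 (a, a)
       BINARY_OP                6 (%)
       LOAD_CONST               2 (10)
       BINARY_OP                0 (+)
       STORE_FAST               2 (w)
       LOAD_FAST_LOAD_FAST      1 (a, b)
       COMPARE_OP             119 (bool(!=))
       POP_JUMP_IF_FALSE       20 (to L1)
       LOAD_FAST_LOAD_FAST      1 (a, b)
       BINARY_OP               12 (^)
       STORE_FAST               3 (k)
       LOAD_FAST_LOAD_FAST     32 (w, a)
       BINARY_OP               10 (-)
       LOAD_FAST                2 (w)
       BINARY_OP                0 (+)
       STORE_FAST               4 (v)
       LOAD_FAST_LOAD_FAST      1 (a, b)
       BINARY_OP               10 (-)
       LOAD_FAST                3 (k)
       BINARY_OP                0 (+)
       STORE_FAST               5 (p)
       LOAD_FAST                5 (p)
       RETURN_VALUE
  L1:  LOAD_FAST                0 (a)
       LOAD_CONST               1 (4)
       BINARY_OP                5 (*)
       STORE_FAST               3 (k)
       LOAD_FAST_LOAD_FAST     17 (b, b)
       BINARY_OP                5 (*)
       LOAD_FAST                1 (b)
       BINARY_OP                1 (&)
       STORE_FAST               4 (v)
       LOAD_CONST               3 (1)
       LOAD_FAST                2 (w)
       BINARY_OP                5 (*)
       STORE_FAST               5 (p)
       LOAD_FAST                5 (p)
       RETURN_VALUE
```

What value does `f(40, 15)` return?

LOAD_FAST b → push 15. Stack: [15]
LOAD_CONST → push 4. Stack: [15, 4]
BINARY_OP + → 15 + 4 = 19. Stack: [19]
STORE_FAST w → w=19. Stack: []
LOAD_FAST_LOAD_FAST a,a → push 40,40. Stack: [40, 40]
BINARY_OP % → 40 % 40 = 0. Stack: [0]
LOAD_CONST → push 10. Stack: [0, 10]
BINARY_OP + → 0 + 10 = 10. Stack: [10]
STORE_FAST w → w=10. Stack: []
LOAD_FAST_LOAD_FAST a,b → push 40,15. Stack: [40, 15]
COMPARE_OP bool(!=) → 40 vs 15 = True. Stack: [True]
POP_JUMP_IF_FALSE → pop True; no jump. Stack: []
LOAD_FAST_LOAD_FAST a,b → push 40,15. Stack: [40, 15]
BINARY_OP ^ → 40 ^ 15 = 39. Stack: [39]
STORE_FAST k → k=39. Stack: []
LOAD_FAST_LOAD_FAST w,a → push 10,40. Stack: [10, 40]
BINARY_OP - → 10 - 40 = -30. Stack: [-30]
LOAD_FAST w → push 10. Stack: [-30, 10]
BINARY_OP + → -30 + 10 = -20. Stack: [-20]
STORE_FAST v → v=-20. Stack: []
LOAD_FAST_LOAD_FAST a,b → push 40,15. Stack: [40, 15]
BINARY_OP - → 40 - 15 = 25. Stack: [25]
LOAD_FAST k → push 39. Stack: [25, 39]
BINARY_OP + → 25 + 39 = 64. Stack: [64]
STORE_FAST p → p=64. Stack: []
LOAD_FAST p → push 64. Stack: [64]
RETURN_VALUE → return 64.

64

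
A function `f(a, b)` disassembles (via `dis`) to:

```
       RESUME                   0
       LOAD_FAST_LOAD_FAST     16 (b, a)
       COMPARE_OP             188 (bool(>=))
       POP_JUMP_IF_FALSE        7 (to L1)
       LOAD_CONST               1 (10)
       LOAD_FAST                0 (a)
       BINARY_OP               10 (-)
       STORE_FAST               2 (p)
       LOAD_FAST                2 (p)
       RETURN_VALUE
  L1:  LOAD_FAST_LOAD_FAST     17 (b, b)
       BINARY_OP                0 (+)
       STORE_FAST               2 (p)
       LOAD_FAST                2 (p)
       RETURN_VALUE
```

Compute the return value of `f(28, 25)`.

LOAD_FAST_LOAD_FAST b,a → push 25,28. Stack: [25, 28]
COMPARE_OP bool(>=) → 25 vs 28 = False. Stack: [False]
POP_JUMP_IF_FALSE → pop False; jump. Stack: []
LOAD_FAST_LOAD_FAST b,b → push 25,25. Stack: [25, 25]
BINARY_OP + → 25 + 25 = 50. Stack: [50]
STORE_FAST p → p=50. Stack: []
LOAD_FAST p → push 50. Stack: [50]
RETURN_VALUE → return 50.

50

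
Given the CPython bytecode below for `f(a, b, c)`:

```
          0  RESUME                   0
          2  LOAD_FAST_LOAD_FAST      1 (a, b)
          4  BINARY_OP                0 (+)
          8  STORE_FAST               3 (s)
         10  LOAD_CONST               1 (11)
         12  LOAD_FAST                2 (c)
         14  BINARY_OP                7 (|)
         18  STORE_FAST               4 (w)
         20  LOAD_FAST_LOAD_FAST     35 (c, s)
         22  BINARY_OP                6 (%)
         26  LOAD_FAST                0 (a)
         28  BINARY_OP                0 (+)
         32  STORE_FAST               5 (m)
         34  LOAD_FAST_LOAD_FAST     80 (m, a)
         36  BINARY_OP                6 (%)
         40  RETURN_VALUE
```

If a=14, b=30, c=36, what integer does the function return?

LOAD_FAST_LOAD_FAST a,b → push 14,30. Stack: [14, 30]
BINARY_OP + → 14 + 30 = 44. Stack: [44]
STORE_FAST s → s=44. Stack: []
LOAD_CONST → push 11. Stack: [11]
LOAD_FAST c → push 36. Stack: [11, 36]
BINARY_OP | → 11 | 36 = 47. Stack: [47]
STORE_FAST w → w=47. Stack: []
LOAD_FAST_LOAD_FAST c,s → push 36,44. Stack: [36, 44]
BINARY_OP % → 36 % 44 = 36. Stack: [36]
LOAD_FAST a → push 14. Stack: [36, 14]
BINARY_OP + → 36 + 14 = 50. Stack: [50]
STORE_FAST m → m=50. Stack: []
LOAD_FAST_LOAD_FAST m,a → push 50,14. Stack: [50, 14]
BINARY_OP % → 50 % 14 = 8. Stack: [8]
RETURN_VALUE → return 8.

8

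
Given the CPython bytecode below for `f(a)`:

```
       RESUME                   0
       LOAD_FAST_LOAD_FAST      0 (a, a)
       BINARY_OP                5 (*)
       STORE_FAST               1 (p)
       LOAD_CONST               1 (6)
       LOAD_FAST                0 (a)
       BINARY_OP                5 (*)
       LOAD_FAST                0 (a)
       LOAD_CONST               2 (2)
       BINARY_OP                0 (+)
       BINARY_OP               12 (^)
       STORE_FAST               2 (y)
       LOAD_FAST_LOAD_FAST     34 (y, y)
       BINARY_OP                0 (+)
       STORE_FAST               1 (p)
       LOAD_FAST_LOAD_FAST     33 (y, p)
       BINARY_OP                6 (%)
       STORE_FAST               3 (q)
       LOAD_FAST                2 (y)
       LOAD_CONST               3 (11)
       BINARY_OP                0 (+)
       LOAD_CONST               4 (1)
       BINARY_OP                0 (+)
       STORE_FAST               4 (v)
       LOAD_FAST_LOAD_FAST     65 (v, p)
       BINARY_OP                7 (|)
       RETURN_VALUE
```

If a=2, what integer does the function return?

20

LOAD_FAST_LOAD_FAST a,a → push 2,2. Stack: [2, 2]
BINARY_OP * → 2 * 2 = 4. Stack: [4]
STORE_FAST p → p=4. Stack: []
LOAD_CONST → push 6. Stack: [6]
LOAD_FAST a → push 2. Stack: [6, 2]
BINARY_OP * → 6 * 2 = 12. Stack: [12]
LOAD_FAST a → push 2. Stack: [12, 2]
LOAD_CONST → push 2. Stack: [12, 2, 2]
BINARY_OP + → 2 + 2 = 4. Stack: [12, 4]
BINARY_OP ^ → 12 ^ 4 = 8. Stack: [8]
STORE_FAST y → y=8. Stack: []
LOAD_FAST_LOAD_FAST y,y → push 8,8. Stack: [8, 8]
BINARY_OP + → 8 + 8 = 16. Stack: [16]
STORE_FAST p → p=16. Stack: []
LOAD_FAST_LOAD_FAST y,p → push 8,16. Stack: [8, 16]
BINARY_OP % → 8 % 16 = 8. Stack: [8]
STORE_FAST q → q=8. Stack: []
LOAD_FAST y → push 8. Stack: [8]
LOAD_CONST → push 11. Stack: [8, 11]
BINARY_OP + → 8 + 11 = 19. Stack: [19]
LOAD_CONST → push 1. Stack: [19, 1]
BINARY_OP + → 19 + 1 = 20. Stack: [20]
STORE_FAST v → v=20. Stack: []
LOAD_FAST_LOAD_FAST v,p → push 20,16. Stack: [20, 16]
BINARY_OP | → 20 | 16 = 20. Stack: [20]
RETURN_VALUE → return 20.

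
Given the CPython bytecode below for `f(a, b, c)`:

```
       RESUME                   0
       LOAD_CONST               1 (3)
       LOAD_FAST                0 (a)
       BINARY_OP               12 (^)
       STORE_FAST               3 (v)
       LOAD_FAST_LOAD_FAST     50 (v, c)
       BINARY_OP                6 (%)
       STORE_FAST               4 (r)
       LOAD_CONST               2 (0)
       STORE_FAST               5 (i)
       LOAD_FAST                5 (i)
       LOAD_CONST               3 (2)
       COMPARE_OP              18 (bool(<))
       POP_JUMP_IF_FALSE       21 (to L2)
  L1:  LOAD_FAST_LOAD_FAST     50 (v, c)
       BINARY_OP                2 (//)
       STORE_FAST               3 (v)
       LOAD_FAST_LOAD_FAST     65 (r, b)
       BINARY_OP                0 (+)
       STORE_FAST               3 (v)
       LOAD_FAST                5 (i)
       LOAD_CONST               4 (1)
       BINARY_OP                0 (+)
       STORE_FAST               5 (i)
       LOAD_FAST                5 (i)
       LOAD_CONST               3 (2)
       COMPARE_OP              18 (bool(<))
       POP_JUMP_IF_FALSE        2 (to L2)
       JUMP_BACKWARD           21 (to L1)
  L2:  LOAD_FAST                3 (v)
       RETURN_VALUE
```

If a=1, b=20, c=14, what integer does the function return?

22

LOAD_CONST → push 3. Stack: [3]
LOAD_FAST a → push 1. Stack: [3, 1]
BINARY_OP ^ → 3 ^ 1 = 2. Stack: [2]
STORE_FAST v → v=2. Stack: []
LOAD_FAST_LOAD_FAST v,c → push 2,14. Stack: [2, 14]
BINARY_OP % → 2 % 14 = 2. Stack: [2]
STORE_FAST r → r=2. Stack: []
LOAD_CONST → push 0. Stack: [0]
STORE_FAST i → i=0. Stack: []
LOAD_FAST i → push 0. Stack: [0]
LOAD_CONST → push 2. Stack: [0, 2]
COMPARE_OP bool(<) → 0 vs 2 = True. Stack: [True]
POP_JUMP_IF_FALSE → pop True; no jump. Stack: []
LOAD_FAST_LOAD_FAST v,c → push 2,14. Stack: [2, 14]
BINARY_OP // → 2 // 14 = 0. Stack: [0]
STORE_FAST v → v=0. Stack: []
LOAD_FAST_LOAD_FAST r,b → push 2,20. Stack: [2, 20]
BINARY_OP + → 2 + 20 = 22. Stack: [22]
STORE_FAST v → v=22. Stack: []
LOAD_FAST i → push 0. Stack: [0]
LOAD_CONST → push 1. Stack: [0, 1]
BINARY_OP + → 0 + 1 = 1. Stack: [1]
STORE_FAST i → i=1. Stack: []
LOAD_FAST i → push 1. Stack: [1]
LOAD_CONST → push 2. Stack: [1, 2]
COMPARE_OP bool(<) → 1 vs 2 = True. Stack: [True]
POP_JUMP_IF_FALSE → pop True; no jump. Stack: []
LOAD_FAST_LOAD_FAST v,c → push 22,14. Stack: [22, 14]
BINARY_OP // → 22 // 14 = 1. Stack: [1]
STORE_FAST v → v=1. Stack: []
LOAD_FAST_LOAD_FAST r,b → push 2,20. Stack: [2, 20]
BINARY_OP + → 2 + 20 = 22. Stack: [22]
STORE_FAST v → v=22. Stack: []
LOAD_FAST i → push 1. Stack: [1]
LOAD_CONST → push 1. Stack: [1, 1]
BINARY_OP + → 1 + 1 = 2. Stack: [2]
STORE_FAST i → i=2. Stack: []
LOAD_FAST i → push 2. Stack: [2]
LOAD_CONST → push 2. Stack: [2, 2]
COMPARE_OP bool(<) → 2 vs 2 = False. Stack: [False]
POP_JUMP_IF_FALSE → pop False; jump. Stack: []
LOAD_FAST v → push 22. Stack: [22]
RETURN_VALUE → return 22.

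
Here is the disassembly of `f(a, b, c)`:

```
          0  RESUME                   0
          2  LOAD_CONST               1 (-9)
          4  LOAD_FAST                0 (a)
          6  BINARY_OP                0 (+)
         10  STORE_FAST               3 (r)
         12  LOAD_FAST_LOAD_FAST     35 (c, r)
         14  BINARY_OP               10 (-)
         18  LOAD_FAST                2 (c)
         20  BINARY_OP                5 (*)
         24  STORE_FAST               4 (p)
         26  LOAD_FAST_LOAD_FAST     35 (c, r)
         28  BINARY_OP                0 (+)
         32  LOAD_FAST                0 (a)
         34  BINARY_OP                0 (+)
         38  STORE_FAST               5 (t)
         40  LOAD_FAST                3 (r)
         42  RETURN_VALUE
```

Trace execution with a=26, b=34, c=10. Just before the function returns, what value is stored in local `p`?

LOAD_CONST → push -9. Stack: [-9]
LOAD_FAST a → push 26. Stack: [-9, 26]
BINARY_OP + → -9 + 26 = 17. Stack: [17]
STORE_FAST r → r=17. Stack: []
LOAD_FAST_LOAD_FAST c,r → push 10,17. Stack: [10, 17]
BINARY_OP - → 10 - 17 = -7. Stack: [-7]
LOAD_FAST c → push 10. Stack: [-7, 10]
BINARY_OP * → -7 * 10 = -70. Stack: [-70]
STORE_FAST p → p=-70. Stack: []
LOAD_FAST_LOAD_FAST c,r → push 10,17. Stack: [10, 17]
BINARY_OP + → 10 + 17 = 27. Stack: [27]
LOAD_FAST a → push 26. Stack: [27, 26]
BINARY_OP + → 27 + 26 = 53. Stack: [53]
STORE_FAST t → t=53. Stack: []
LOAD_FAST r → push 17. Stack: [17]
RETURN_VALUE → return 17.

-70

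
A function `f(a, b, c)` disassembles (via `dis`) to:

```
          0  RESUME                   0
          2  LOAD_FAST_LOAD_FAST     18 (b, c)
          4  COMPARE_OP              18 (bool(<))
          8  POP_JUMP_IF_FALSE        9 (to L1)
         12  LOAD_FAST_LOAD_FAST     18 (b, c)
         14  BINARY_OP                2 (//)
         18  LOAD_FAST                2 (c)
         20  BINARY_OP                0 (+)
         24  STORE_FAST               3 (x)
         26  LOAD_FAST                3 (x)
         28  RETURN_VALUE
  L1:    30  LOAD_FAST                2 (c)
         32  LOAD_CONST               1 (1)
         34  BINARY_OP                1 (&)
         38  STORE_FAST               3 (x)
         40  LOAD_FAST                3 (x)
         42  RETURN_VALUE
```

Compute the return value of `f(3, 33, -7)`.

LOAD_FAST_LOAD_FAST b,c → push 33,-7. Stack: [33, -7]
COMPARE_OP bool(<) → 33 vs -7 = False. Stack: [False]
POP_JUMP_IF_FALSE → pop False; jump. Stack: []
LOAD_FAST c → push -7. Stack: [-7]
LOAD_CONST → push 1. Stack: [-7, 1]
BINARY_OP & → -7 & 1 = 1. Stack: [1]
STORE_FAST x → x=1. Stack: []
LOAD_FAST x → push 1. Stack: [1]
RETURN_VALUE → return 1.

1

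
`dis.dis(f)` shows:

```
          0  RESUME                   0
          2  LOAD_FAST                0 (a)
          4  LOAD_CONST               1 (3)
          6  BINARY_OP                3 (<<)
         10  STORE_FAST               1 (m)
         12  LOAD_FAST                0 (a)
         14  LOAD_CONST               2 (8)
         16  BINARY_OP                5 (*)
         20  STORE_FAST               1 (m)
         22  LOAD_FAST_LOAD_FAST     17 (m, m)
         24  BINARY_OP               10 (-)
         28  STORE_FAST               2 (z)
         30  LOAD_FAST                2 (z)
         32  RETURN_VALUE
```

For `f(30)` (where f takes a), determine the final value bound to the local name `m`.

240

LOAD_FAST a → push 30. Stack: [30]
LOAD_CONST → push 3. Stack: [30, 3]
BINARY_OP << → 30 << 3 = 240. Stack: [240]
STORE_FAST m → m=240. Stack: []
LOAD_FAST a → push 30. Stack: [30]
LOAD_CONST → push 8. Stack: [30, 8]
BINARY_OP * → 30 * 8 = 240. Stack: [240]
STORE_FAST m → m=240. Stack: []
LOAD_FAST_LOAD_FAST m,m → push 240,240. Stack: [240, 240]
BINARY_OP - → 240 - 240 = 0. Stack: [0]
STORE_FAST z → z=0. Stack: []
LOAD_FAST z → push 0. Stack: [0]
RETURN_VALUE → return 0.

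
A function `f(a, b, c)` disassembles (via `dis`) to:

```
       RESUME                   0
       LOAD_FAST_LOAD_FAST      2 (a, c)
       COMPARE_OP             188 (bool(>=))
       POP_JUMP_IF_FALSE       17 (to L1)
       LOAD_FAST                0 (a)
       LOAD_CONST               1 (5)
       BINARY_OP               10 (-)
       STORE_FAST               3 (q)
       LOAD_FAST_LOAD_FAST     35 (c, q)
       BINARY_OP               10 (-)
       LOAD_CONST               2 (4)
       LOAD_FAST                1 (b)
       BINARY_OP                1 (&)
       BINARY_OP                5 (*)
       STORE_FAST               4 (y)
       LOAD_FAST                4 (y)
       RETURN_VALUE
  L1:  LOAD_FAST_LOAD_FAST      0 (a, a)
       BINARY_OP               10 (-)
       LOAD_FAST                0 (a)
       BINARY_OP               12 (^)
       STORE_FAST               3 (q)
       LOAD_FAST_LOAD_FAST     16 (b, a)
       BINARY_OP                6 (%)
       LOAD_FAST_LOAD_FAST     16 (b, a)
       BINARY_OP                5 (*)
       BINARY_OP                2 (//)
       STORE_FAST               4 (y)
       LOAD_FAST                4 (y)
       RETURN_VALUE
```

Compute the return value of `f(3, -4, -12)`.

-40

LOAD_FAST_LOAD_FAST a,c → push 3,-12. Stack: [3, -12]
COMPARE_OP bool(>=) → 3 vs -12 = True. Stack: [True]
POP_JUMP_IF_FALSE → pop True; no jump. Stack: []
LOAD_FAST a → push 3. Stack: [3]
LOAD_CONST → push 5. Stack: [3, 5]
BINARY_OP - → 3 - 5 = -2. Stack: [-2]
STORE_FAST q → q=-2. Stack: []
LOAD_FAST_LOAD_FAST c,q → push -12,-2. Stack: [-12, -2]
BINARY_OP - → -12 - -2 = -10. Stack: [-10]
LOAD_CONST → push 4. Stack: [-10, 4]
LOAD_FAST b → push -4. Stack: [-10, 4, -4]
BINARY_OP & → 4 & -4 = 4. Stack: [-10, 4]
BINARY_OP * → -10 * 4 = -40. Stack: [-40]
STORE_FAST y → y=-40. Stack: []
LOAD_FAST y → push -40. Stack: [-40]
RETURN_VALUE → return -40.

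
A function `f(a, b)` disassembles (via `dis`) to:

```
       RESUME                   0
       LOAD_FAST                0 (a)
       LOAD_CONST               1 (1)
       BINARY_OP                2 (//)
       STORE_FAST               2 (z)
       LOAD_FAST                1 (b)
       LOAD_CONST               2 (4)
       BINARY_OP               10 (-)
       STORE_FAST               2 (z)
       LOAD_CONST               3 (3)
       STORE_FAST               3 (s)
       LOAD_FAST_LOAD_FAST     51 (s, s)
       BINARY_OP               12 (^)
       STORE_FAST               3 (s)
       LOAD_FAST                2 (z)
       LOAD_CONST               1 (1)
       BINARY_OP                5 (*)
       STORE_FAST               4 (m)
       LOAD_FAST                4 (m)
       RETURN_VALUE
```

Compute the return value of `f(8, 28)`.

24

LOAD_FAST a → push 8. Stack: [8]
LOAD_CONST → push 1. Stack: [8, 1]
BINARY_OP // → 8 // 1 = 8. Stack: [8]
STORE_FAST z → z=8. Stack: []
LOAD_FAST b → push 28. Stack: [28]
LOAD_CONST → push 4. Stack: [28, 4]
BINARY_OP - → 28 - 4 = 24. Stack: [24]
STORE_FAST z → z=24. Stack: []
LOAD_CONST → push 3. Stack: [3]
STORE_FAST s → s=3. Stack: []
LOAD_FAST_LOAD_FAST s,s → push 3,3. Stack: [3, 3]
BINARY_OP ^ → 3 ^ 3 = 0. Stack: [0]
STORE_FAST s → s=0. Stack: []
LOAD_FAST z → push 24. Stack: [24]
LOAD_CONST → push 1. Stack: [24, 1]
BINARY_OP * → 24 * 1 = 24. Stack: [24]
STORE_FAST m → m=24. Stack: []
LOAD_FAST m → push 24. Stack: [24]
RETURN_VALUE → return 24.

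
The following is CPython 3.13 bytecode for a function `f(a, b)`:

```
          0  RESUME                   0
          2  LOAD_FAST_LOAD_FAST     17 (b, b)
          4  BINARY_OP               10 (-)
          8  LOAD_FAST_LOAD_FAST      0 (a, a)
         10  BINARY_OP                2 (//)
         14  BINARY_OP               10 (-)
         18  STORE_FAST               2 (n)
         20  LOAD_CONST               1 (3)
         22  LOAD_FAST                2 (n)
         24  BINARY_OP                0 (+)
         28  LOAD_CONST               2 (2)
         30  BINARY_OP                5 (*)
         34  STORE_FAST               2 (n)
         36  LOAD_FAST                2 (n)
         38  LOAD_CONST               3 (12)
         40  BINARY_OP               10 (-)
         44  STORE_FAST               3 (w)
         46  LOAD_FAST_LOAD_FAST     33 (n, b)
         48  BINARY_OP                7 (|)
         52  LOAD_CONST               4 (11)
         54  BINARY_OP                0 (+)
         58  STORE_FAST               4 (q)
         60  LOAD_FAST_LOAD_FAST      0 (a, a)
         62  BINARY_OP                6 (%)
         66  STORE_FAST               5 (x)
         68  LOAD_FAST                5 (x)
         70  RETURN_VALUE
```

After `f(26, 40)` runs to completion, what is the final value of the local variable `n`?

LOAD_FAST_LOAD_FAST b,b → push 40,40. Stack: [40, 40]
BINARY_OP - → 40 - 40 = 0. Stack: [0]
LOAD_FAST_LOAD_FAST a,a → push 26,26. Stack: [0, 26, 26]
BINARY_OP // → 26 // 26 = 1. Stack: [0, 1]
BINARY_OP - → 0 - 1 = -1. Stack: [-1]
STORE_FAST n → n=-1. Stack: []
LOAD_CONST → push 3. Stack: [3]
LOAD_FAST n → push -1. Stack: [3, -1]
BINARY_OP + → 3 + -1 = 2. Stack: [2]
LOAD_CONST → push 2. Stack: [2, 2]
BINARY_OP * → 2 * 2 = 4. Stack: [4]
STORE_FAST n → n=4. Stack: []
LOAD_FAST n → push 4. Stack: [4]
LOAD_CONST → push 12. Stack: [4, 12]
BINARY_OP - → 4 - 12 = -8. Stack: [-8]
STORE_FAST w → w=-8. Stack: []
LOAD_FAST_LOAD_FAST n,b → push 4,40. Stack: [4, 40]
BINARY_OP | → 4 | 40 = 44. Stack: [44]
LOAD_CONST → push 11. Stack: [44, 11]
BINARY_OP + → 44 + 11 = 55. Stack: [55]
STORE_FAST q → q=55. Stack: []
LOAD_FAST_LOAD_FAST a,a → push 26,26. Stack: [26, 26]
BINARY_OP % → 26 % 26 = 0. Stack: [0]
STORE_FAST x → x=0. Stack: []
LOAD_FAST x → push 0. Stack: [0]
RETURN_VALUE → return 0.

4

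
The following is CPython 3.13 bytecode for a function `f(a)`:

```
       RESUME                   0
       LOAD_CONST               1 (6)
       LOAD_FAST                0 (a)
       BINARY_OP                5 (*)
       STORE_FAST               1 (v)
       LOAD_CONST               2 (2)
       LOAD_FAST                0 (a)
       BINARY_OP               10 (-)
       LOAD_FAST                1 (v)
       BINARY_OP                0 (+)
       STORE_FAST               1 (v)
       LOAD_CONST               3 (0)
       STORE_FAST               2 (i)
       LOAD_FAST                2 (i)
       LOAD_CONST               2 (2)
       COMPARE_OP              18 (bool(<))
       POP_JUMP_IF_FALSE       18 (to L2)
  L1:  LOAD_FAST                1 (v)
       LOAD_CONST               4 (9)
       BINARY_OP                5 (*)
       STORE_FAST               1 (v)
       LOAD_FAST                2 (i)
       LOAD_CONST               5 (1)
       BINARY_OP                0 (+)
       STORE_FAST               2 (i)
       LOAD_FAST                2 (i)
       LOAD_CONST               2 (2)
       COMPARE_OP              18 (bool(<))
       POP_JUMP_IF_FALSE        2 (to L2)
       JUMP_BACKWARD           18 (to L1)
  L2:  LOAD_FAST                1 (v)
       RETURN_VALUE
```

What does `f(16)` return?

LOAD_CONST → push 6. Stack: [6]
LOAD_FAST a → push 16. Stack: [6, 16]
BINARY_OP * → 6 * 16 = 96. Stack: [96]
STORE_FAST v → v=96. Stack: []
LOAD_CONST → push 2. Stack: [2]
LOAD_FAST a → push 16. Stack: [2, 16]
BINARY_OP - → 2 - 16 = -14. Stack: [-14]
LOAD_FAST v → push 96. Stack: [-14, 96]
BINARY_OP + → -14 + 96 = 82. Stack: [82]
STORE_FAST v → v=82. Stack: []
LOAD_CONST → push 0. Stack: [0]
STORE_FAST i → i=0. Stack: []
LOAD_FAST i → push 0. Stack: [0]
LOAD_CONST → push 2. Stack: [0, 2]
COMPARE_OP bool(<) → 0 vs 2 = True. Stack: [True]
POP_JUMP_IF_FALSE → pop True; no jump. Stack: []
LOAD_FAST v → push 82. Stack: [82]
LOAD_CONST → push 9. Stack: [82, 9]
BINARY_OP * → 82 * 9 = 738. Stack: [738]
STORE_FAST v → v=738. Stack: []
LOAD_FAST i → push 0. Stack: [0]
LOAD_CONST → push 1. Stack: [0, 1]
BINARY_OP + → 0 + 1 = 1. Stack: [1]
STORE_FAST i → i=1. Stack: []
LOAD_FAST i → push 1. Stack: [1]
LOAD_CONST → push 2. Stack: [1, 2]
COMPARE_OP bool(<) → 1 vs 2 = True. Stack: [True]
POP_JUMP_IF_FALSE → pop True; no jump. Stack: []
LOAD_FAST v → push 738. Stack: [738]
LOAD_CONST → push 9. Stack: [738, 9]
BINARY_OP * → 738 * 9 = 6642. Stack: [6642]
STORE_FAST v → v=6642. Stack: []
LOAD_FAST i → push 1. Stack: [1]
LOAD_CONST → push 1. Stack: [1, 1]
BINARY_OP + → 1 + 1 = 2. Stack: [2]
STORE_FAST i → i=2. Stack: []
LOAD_FAST i → push 2. Stack: [2]
LOAD_CONST → push 2. Stack: [2, 2]
COMPARE_OP bool(<) → 2 vs 2 = False. Stack: [False]
POP_JUMP_IF_FALSE → pop False; jump. Stack: []
LOAD_FAST v → push 6642. Stack: [6642]
RETURN_VALUE → return 6642.

6642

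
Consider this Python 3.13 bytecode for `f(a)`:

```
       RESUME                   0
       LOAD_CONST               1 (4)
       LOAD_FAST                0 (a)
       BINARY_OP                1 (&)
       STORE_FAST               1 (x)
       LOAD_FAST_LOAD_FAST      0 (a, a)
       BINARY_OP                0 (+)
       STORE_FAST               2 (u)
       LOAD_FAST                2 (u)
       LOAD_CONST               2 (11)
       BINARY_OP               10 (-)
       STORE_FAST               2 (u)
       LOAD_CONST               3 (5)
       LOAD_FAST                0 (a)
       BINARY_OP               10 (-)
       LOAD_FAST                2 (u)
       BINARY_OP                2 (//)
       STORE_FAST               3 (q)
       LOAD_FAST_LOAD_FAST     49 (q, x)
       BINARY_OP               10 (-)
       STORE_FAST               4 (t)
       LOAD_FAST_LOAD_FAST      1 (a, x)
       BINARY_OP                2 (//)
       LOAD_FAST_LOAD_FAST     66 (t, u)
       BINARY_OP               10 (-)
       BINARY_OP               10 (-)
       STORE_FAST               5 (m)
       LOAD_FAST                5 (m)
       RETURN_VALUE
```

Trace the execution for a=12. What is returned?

LOAD_CONST → push 4. Stack: [4]
LOAD_FAST a → push 12. Stack: [4, 12]
BINARY_OP & → 4 & 12 = 4. Stack: [4]
STORE_FAST x → x=4. Stack: []
LOAD_FAST_LOAD_FAST a,a → push 12,12. Stack: [12, 12]
BINARY_OP + → 12 + 12 = 24. Stack: [24]
STORE_FAST u → u=24. Stack: []
LOAD_FAST u → push 24. Stack: [24]
LOAD_CONST → push 11. Stack: [24, 11]
BINARY_OP - → 24 - 11 = 13. Stack: [13]
STORE_FAST u → u=13. Stack: []
LOAD_CONST → push 5. Stack: [5]
LOAD_FAST a → push 12. Stack: [5, 12]
BINARY_OP - → 5 - 12 = -7. Stack: [-7]
LOAD_FAST u → push 13. Stack: [-7, 13]
BINARY_OP // → -7 // 13 = -1. Stack: [-1]
STORE_FAST q → q=-1. Stack: []
LOAD_FAST_LOAD_FAST q,x → push -1,4. Stack: [-1, 4]
BINARY_OP - → -1 - 4 = -5. Stack: [-5]
STORE_FAST t → t=-5. Stack: []
LOAD_FAST_LOAD_FAST a,x → push 12,4. Stack: [12, 4]
BINARY_OP // → 12 // 4 = 3. Stack: [3]
LOAD_FAST_LOAD_FAST t,u → push -5,13. Stack: [3, -5, 13]
BINARY_OP - → -5 - 13 = -18. Stack: [3, -18]
BINARY_OP - → 3 - -18 = 21. Stack: [21]
STORE_FAST m → m=21. Stack: []
LOAD_FAST m → push 21. Stack: [21]
RETURN_VALUE → return 21.

21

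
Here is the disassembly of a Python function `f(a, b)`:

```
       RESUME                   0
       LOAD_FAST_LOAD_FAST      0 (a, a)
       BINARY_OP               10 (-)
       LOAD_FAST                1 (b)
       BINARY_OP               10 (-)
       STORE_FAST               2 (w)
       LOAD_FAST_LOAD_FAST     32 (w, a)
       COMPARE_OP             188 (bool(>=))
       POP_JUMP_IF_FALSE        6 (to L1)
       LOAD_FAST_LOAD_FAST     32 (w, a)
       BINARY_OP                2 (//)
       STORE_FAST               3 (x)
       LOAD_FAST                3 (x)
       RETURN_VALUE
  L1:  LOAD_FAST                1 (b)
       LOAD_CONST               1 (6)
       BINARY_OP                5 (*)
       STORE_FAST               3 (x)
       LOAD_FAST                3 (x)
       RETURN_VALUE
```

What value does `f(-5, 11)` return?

LOAD_FAST_LOAD_FAST a,a → push -5,-5. Stack: [-5, -5]
BINARY_OP - → -5 - -5 = 0. Stack: [0]
LOAD_FAST b → push 11. Stack: [0, 11]
BINARY_OP - → 0 - 11 = -11. Stack: [-11]
STORE_FAST w → w=-11. Stack: []
LOAD_FAST_LOAD_FAST w,a → push -11,-5. Stack: [-11, -5]
COMPARE_OP bool(>=) → -11 vs -5 = False. Stack: [False]
POP_JUMP_IF_FALSE → pop False; jump. Stack: []
LOAD_FAST b → push 11. Stack: [11]
LOAD_CONST → push 6. Stack: [11, 6]
BINARY_OP * → 11 * 6 = 66. Stack: [66]
STORE_FAST x → x=66. Stack: []
LOAD_FAST x → push 66. Stack: [66]
RETURN_VALUE → return 66.

66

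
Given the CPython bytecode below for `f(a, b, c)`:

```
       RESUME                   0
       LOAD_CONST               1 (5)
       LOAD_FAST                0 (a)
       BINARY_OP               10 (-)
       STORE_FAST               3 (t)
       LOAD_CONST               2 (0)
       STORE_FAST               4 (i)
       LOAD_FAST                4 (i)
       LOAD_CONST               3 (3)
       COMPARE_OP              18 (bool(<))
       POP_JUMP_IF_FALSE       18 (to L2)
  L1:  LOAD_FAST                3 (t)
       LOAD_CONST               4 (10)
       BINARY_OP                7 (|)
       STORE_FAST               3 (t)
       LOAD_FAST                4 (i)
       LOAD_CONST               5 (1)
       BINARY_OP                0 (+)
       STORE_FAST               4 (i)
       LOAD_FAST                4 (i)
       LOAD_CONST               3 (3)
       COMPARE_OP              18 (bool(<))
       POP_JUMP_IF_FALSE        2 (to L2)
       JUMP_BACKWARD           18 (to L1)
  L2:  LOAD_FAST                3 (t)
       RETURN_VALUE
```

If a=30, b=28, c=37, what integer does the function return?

LOAD_CONST → push 5. Stack: [5]
LOAD_FAST a → push 30. Stack: [5, 30]
BINARY_OP - → 5 - 30 = -25. Stack: [-25]
STORE_FAST t → t=-25. Stack: []
LOAD_CONST → push 0. Stack: [0]
STORE_FAST i → i=0. Stack: []
LOAD_FAST i → push 0. Stack: [0]
LOAD_CONST → push 3. Stack: [0, 3]
COMPARE_OP bool(<) → 0 vs 3 = True. Stack: [True]
POP_JUMP_IF_FALSE → pop True; no jump. Stack: []
LOAD_FAST t → push -25. Stack: [-25]
LOAD_CONST → push 10. Stack: [-25, 10]
BINARY_OP | → -25 | 10 = -17. Stack: [-17]
STORE_FAST t → t=-17. Stack: []
LOAD_FAST i → push 0. Stack: [0]
LOAD_CONST → push 1. Stack: [0, 1]
BINARY_OP + → 0 + 1 = 1. Stack: [1]
STORE_FAST i → i=1. Stack: []
LOAD_FAST i → push 1. Stack: [1]
LOAD_CONST → push 3. Stack: [1, 3]
COMPARE_OP bool(<) → 1 vs 3 = True. Stack: [True]
POP_JUMP_IF_FALSE → pop True; no jump. Stack: []
LOAD_FAST t → push -17. Stack: [-17]
LOAD_CONST → push 10. Stack: [-17, 10]
BINARY_OP | → -17 | 10 = -17. Stack: [-17]
STORE_FAST t → t=-17. Stack: []
LOAD_FAST i → push 1. Stack: [1]
LOAD_CONST → push 1. Stack: [1, 1]
BINARY_OP + → 1 + 1 = 2. Stack: [2]
STORE_FAST i → i=2. Stack: []
LOAD_FAST i → push 2. Stack: [2]
LOAD_CONST → push 3. Stack: [2, 3]
COMPARE_OP bool(<) → 2 vs 3 = True. Stack: [True]
POP_JUMP_IF_FALSE → pop True; no jump. Stack: []
LOAD_FAST t → push -17. Stack: [-17]
LOAD_CONST → push 10. Stack: [-17, 10]
BINARY_OP | → -17 | 10 = -17. Stack: [-17]
STORE_FAST t → t=-17. Stack: []
LOAD_FAST i → push 2. Stack: [2]
LOAD_CONST → push 1. Stack: [2, 1]
BINARY_OP + → 2 + 1 = 3. Stack: [3]
STORE_FAST i → i=3. Stack: []
LOAD_FAST i → push 3. Stack: [3]
LOAD_CONST → push 3. Stack: [3, 3]
COMPARE_OP bool(<) → 3 vs 3 = False. Stack: [False]
POP_JUMP_IF_FALSE → pop False; jump. Stack: []
LOAD_FAST t → push -17. Stack: [-17]
RETURN_VALUE → return -17.

-17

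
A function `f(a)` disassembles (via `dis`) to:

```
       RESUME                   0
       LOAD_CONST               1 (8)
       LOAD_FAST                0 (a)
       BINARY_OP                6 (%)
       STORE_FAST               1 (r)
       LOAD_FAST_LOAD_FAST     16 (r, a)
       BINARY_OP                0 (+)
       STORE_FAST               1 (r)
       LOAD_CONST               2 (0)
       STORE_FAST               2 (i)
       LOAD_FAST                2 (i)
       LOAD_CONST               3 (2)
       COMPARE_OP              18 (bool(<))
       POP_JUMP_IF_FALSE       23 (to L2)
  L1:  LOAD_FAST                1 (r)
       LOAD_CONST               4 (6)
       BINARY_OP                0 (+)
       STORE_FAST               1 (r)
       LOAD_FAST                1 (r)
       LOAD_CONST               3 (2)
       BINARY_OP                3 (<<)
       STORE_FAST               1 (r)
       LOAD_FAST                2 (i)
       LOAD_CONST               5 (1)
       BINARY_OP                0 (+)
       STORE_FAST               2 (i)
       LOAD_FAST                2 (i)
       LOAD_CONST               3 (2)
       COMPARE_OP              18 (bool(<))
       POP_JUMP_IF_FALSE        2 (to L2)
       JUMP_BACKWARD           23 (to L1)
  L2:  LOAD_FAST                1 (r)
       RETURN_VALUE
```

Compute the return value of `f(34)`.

792

LOAD_CONST → push 8. Stack: [8]
LOAD_FAST a → push 34. Stack: [8, 34]
BINARY_OP % → 8 % 34 = 8. Stack: [8]
STORE_FAST r → r=8. Stack: []
LOAD_FAST_LOAD_FAST r,a → push 8,34. Stack: [8, 34]
BINARY_OP + → 8 + 34 = 42. Stack: [42]
STORE_FAST r → r=42. Stack: []
LOAD_CONST → push 0. Stack: [0]
STORE_FAST i → i=0. Stack: []
LOAD_FAST i → push 0. Stack: [0]
LOAD_CONST → push 2. Stack: [0, 2]
COMPARE_OP bool(<) → 0 vs 2 = True. Stack: [True]
POP_JUMP_IF_FALSE → pop True; no jump. Stack: []
LOAD_FAST r → push 42. Stack: [42]
LOAD_CONST → push 6. Stack: [42, 6]
BINARY_OP + → 42 + 6 = 48. Stack: [48]
STORE_FAST r → r=48. Stack: []
LOAD_FAST r → push 48. Stack: [48]
LOAD_CONST → push 2. Stack: [48, 2]
BINARY_OP << → 48 << 2 = 192. Stack: [192]
STORE_FAST r → r=192. Stack: []
LOAD_FAST i → push 0. Stack: [0]
LOAD_CONST → push 1. Stack: [0, 1]
BINARY_OP + → 0 + 1 = 1. Stack: [1]
STORE_FAST i → i=1. Stack: []
LOAD_FAST i → push 1. Stack: [1]
LOAD_CONST → push 2. Stack: [1, 2]
COMPARE_OP bool(<) → 1 vs 2 = True. Stack: [True]
POP_JUMP_IF_FALSE → pop True; no jump. Stack: []
LOAD_FAST r → push 192. Stack: [192]
LOAD_CONST → push 6. Stack: [192, 6]
BINARY_OP + → 192 + 6 = 198. Stack: [198]
STORE_FAST r → r=198. Stack: []
LOAD_FAST r → push 198. Stack: [198]
LOAD_CONST → push 2. Stack: [198, 2]
BINARY_OP << → 198 << 2 = 792. Stack: [792]
STORE_FAST r → r=792. Stack: []
LOAD_FAST i → push 1. Stack: [1]
LOAD_CONST → push 1. Stack: [1, 1]
BINARY_OP + → 1 + 1 = 2. Stack: [2]
STORE_FAST i → i=2. Stack: []
LOAD_FAST i → push 2. Stack: [2]
LOAD_CONST → push 2. Stack: [2, 2]
COMPARE_OP bool(<) → 2 vs 2 = False. Stack: [False]
POP_JUMP_IF_FALSE → pop False; jump. Stack: []
LOAD_FAST r → push 792. Stack: [792]
RETURN_VALUE → return 792.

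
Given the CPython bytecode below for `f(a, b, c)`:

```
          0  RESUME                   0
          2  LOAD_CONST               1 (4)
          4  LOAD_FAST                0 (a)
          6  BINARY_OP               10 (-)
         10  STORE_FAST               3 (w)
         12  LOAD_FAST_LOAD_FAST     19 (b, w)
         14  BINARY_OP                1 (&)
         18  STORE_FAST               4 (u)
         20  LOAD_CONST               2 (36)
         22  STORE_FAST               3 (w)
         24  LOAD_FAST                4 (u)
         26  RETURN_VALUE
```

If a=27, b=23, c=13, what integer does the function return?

LOAD_CONST → push 4. Stack: [4]
LOAD_FAST a → push 27. Stack: [4, 27]
BINARY_OP - → 4 - 27 = -23. Stack: [-23]
STORE_FAST w → w=-23. Stack: []
LOAD_FAST_LOAD_FAST b,w → push 23,-23. Stack: [23, -23]
BINARY_OP & → 23 & -23 = 1. Stack: [1]
STORE_FAST u → u=1. Stack: []
LOAD_CONST → push 36. Stack: [36]
STORE_FAST w → w=36. Stack: []
LOAD_FAST u → push 1. Stack: [1]
RETURN_VALUE → return 1.

1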